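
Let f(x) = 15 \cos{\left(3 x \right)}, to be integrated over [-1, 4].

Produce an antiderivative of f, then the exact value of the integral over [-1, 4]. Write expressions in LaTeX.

An antiderivative F(x) passes only if d/dx[F] lands on f(x) exactly.
F(x) = 5 \sin{\left(3 x \right)} is an antiderivative of f.
Check: d/dx[5 \sin{\left(3 x \right)}] = 15 \cos{\left(3 x \right)} = f(x).
F(4) = 5 \sin{\left(12 \right)}; F(-1) = - 5 \sin{\left(3 \right)}.
Integral = F(4) - F(-1) = 5 \sin{\left(12 \right)} + 5 \sin{\left(3 \right)}.

Antiderivative: F(x) = 5 \sin{\left(3 x \right)}; value = 5 \sin{\left(12 \right)} + 5 \sin{\left(3 \right)}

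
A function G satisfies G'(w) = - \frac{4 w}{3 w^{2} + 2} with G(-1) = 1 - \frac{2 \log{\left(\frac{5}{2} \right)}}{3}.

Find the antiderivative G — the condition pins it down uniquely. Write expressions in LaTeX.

The substitution u = \frac{3 w^{2}}{2} + 1 works: G'(w) is exactly (dG/du)*(du/dw) for that inner function.
A general antiderivative is - \frac{2 \log{\left(\frac{3 w^{2}}{2} + 1 \right)}}{3} + C.
The condition gives C = 1 - \frac{2 \log{\left(\frac{5}{2} \right)}}{3} - (- \frac{2 \log{\left(\frac{5}{2} \right)}}{3}) = 1.
So G(w) = - \frac{2 \log{\left(\frac{3 w^{2}}{2} + 1 \right)} - 3}{3}.
Check: d/dw[- \frac{2 \log{\left(\frac{3 w^{2}}{2} + 1 \right)} - 3}{3}] = - \frac{4 w}{3 w^{2} + 2} = G'(w).

G(w) = - \frac{2 \log{\left(\frac{3 w^{2}}{2} + 1 \right)} - 3}{3}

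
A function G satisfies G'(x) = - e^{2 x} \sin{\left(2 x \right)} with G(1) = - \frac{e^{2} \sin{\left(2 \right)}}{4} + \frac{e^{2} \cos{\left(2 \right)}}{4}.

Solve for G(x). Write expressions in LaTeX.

G(x) = \frac{\left(- \sin{\left(2 x \right)} + \cos{\left(2 x \right)}\right) e^{2 x}}{4}

Check a candidate G(x) by differentiating: d/dx[G] must match the given G'(x).
A general antiderivative is - \frac{e^{2 x} \sin{\left(2 x \right)}}{4} + \frac{e^{2 x} \cos{\left(2 x \right)}}{4} + C.
The condition gives C = - \frac{e^{2} \sin{\left(2 \right)}}{4} + \frac{e^{2} \cos{\left(2 \right)}}{4} - (- \frac{e^{2} \sin{\left(2 \right)}}{4} + \frac{e^{2} \cos{\left(2 \right)}}{4}) = 0.
So G(x) = \frac{\left(- \sin{\left(2 x \right)} + \cos{\left(2 x \right)}\right) e^{2 x}}{4}.
Check: d/dx[\frac{\left(- \sin{\left(2 x \right)} + \cos{\left(2 x \right)}\right) e^{2 x}}{4}] = - e^{2 x} \sin{\left(2 x \right)} = G'(x).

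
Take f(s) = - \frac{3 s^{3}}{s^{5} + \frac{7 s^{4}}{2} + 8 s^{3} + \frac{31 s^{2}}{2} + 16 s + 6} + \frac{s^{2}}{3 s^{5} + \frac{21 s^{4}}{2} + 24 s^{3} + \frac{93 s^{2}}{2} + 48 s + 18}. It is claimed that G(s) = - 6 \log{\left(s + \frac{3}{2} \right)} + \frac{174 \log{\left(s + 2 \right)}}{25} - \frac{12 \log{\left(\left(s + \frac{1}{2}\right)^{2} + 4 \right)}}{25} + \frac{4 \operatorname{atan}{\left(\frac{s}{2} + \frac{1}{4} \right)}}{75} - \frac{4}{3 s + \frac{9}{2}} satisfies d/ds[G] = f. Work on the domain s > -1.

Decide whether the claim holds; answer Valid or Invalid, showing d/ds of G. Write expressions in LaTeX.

d/ds[G] = \frac{- 144 s^{3} - 200 s^{2} - 92 s - 14}{48 s^{5} + 288 s^{4} + 840 s^{3} + 1632 s^{2} + 1899 s + 918}
d/ds[G] - f(s) = \frac{144 s^{6} + 264 s^{5} + 52 s^{4} - 1114 s^{3} - 1810 s^{2} - 480 s - 56}{48 s^{9} + 384 s^{8} + 1656 s^{7} + 5136 s^{6} + 11859 s^{5} + 20748 s^{4} + 27747 s^{3} + 26310 s^{2} + 14940 s + 3672} != 0.

Invalid: d/ds[G] - f = \frac{144 s^{6} + 264 s^{5} + 52 s^{4} - 1114 s^{3} - 1810 s^{2} - 480 s - 56}{48 s^{9} + 384 s^{8} + 1656 s^{7} + 5136 s^{6} + 11859 s^{5} + 20748 s^{4} + 27747 s^{3} + 26310 s^{2} + 14940 s + 3672}, which is not 0.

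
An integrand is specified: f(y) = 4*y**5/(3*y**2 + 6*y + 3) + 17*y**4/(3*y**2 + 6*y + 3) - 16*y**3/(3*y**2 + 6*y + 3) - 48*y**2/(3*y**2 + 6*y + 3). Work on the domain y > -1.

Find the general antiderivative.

Recognize the product-rule pattern: f = u'v + uv' with u = -4/(3*y + 3), v = -y**5/4 - y**4 + 4*y**3, so integration by parts undoes it.
Check: d/dy[-y**3*(-y**2 - 4*y + 16)/(3*(y + 1))] = (4*y**5 + 17*y**4 - 16*y**3 - 48*y**2)/(3*y**2 + 6*y + 3), which equals f(y).

F(y) = -y**3*(-y**2 - 4*y + 16)/(3*(y + 1)) + C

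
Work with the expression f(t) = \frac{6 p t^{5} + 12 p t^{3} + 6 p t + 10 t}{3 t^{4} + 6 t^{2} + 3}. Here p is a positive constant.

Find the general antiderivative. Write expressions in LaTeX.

Since d/dt undoes antidifferentiation here, F'(t) = f(t) is required of F(t).
Check: d/dt[\frac{3 p t^{4} + 3 p t^{2} - 5}{3 t^{2} + 3}] = \frac{6 p t^{5} + 12 p t^{3} + 6 p t + 10 t}{3 t^{4} + 6 t^{2} + 3} = f(t).

F(t) = \frac{3 p t^{4} + 3 p t^{2} - 5}{3 t^{2} + 3} + C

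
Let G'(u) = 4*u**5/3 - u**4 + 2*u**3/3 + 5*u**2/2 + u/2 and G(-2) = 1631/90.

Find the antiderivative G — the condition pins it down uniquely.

Integrate term by term and add the pieces.
A general antiderivative is 2*u**6/9 - u**5/5 + u**4/6 + 5*u**3/6 + u**2/4 + C.
The condition gives C = 1631/90 - (793/45) = 1/2.
So G(u) = 2*u**6/9 - u**5/5 + u**4/6 + 5*u**3/6 + u**2/4 + 1/2.
Check: d/du[2*u**6/9 - u**5/5 + u**4/6 + 5*u**3/6 + u**2/4 + 1/2] = 4*u**5/3 - u**4 + 2*u**3/3 + 5*u**2/2 + u/2 = G'(u).

G(u) = 2*u**6/9 - u**5/5 + u**4/6 + 5*u**3/6 + u**2/4 + 1/2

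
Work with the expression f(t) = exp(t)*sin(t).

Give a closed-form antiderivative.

An antiderivative is F(t) = exp(t)*sin(t)/2 - exp(t)*cos(t)/2.

Whatever form F(t) takes, F'(t) = f(t) is non-negotiable.
Check: d/dt[exp(t)*sin(t)/2 - exp(t)*cos(t)/2] = exp(t)*sin(t) = f(t).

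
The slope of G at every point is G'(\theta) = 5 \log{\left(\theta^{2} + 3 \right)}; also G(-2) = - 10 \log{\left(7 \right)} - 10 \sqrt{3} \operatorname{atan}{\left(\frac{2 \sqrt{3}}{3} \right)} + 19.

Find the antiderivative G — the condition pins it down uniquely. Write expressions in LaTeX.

G(\theta) = 5 \theta \log{\left(\theta^{2} + 3 \right)} - 10 \theta + 10 \sqrt{3} \operatorname{atan}{\left(\frac{\sqrt{3} \theta}{3} \right)} - 1

For G(\theta) to be correct, d/d\theta[G] must agree with the stated G'(\theta) identically.
A general antiderivative is 5 \theta \log{\left(\theta^{2} + 3 \right)} - 10 \theta + 10 \sqrt{3} \operatorname{atan}{\left(\frac{\sqrt{3} \theta}{3} \right)} + C.
The condition gives C = - 10 \log{\left(7 \right)} - 10 \sqrt{3} \operatorname{atan}{\left(\frac{2 \sqrt{3}}{3} \right)} + 19 - (- 10 \log{\left(7 \right)} - 10 \sqrt{3} \operatorname{atan}{\left(\frac{2 \sqrt{3}}{3} \right)} + 20) = -1.
So G(\theta) = 5 \theta \log{\left(\theta^{2} + 3 \right)} - 10 \theta + 10 \sqrt{3} \operatorname{atan}{\left(\frac{\sqrt{3} \theta}{3} \right)} - 1.
Check: d/d\theta[5 \theta \log{\left(\theta^{2} + 3 \right)} - 10 \theta + 10 \sqrt{3} \operatorname{atan}{\left(\frac{\sqrt{3} \theta}{3} \right)} - 1] = 5 \log{\left(\theta^{2} + 3 \right)} = G'(\theta).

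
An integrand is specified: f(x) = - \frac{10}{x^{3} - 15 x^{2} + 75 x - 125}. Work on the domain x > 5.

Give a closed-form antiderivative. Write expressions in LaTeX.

An antiderivative is F(x) = \frac{5}{\left(x - 5\right)^{2}}.

For F(x) to be correct the identity F'(x) - f(x) = 0 must hold.
Check: d/dx[\frac{5}{\left(x - 5\right)^{2}}] = - \frac{10}{x^{3} - 15 x^{2} + 75 x - 125} = f(x).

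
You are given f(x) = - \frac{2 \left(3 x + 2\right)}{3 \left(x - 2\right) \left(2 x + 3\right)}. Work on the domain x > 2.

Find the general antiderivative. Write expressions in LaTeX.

Factor the denominator (3 \left(x - 2\right) \left(2 x + 3\right)) and decompose: f = - \frac{10}{21 \left(2 x + 3\right)} - \frac{16}{21 \left(x - 2\right)}; each piece integrates to a log, atan, or power term.
Check: d/dx[\frac{- 16 \log{\left(x - 2 \right)} - 5 \log{\left(x + \frac{3}{2} \right)}}{21}] = \frac{- 6 x - 4}{6 x^{2} - 3 x - 18}, which equals f(x).

F(x) = \frac{- 16 \log{\left(x - 2 \right)} - 5 \log{\left(x + \frac{3}{2} \right)}}{21} + C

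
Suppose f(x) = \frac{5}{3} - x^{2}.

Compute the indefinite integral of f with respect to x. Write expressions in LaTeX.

An antiderivative F(x) passes only if d/dx[F] lands on f(x) exactly.
Check: d/dx[- \frac{x \left(x^{2} - 5\right)}{3}] = \frac{5}{3} - x^{2} = f(x).

F(x) = - \frac{x \left(x^{2} - 5\right)}{3} + C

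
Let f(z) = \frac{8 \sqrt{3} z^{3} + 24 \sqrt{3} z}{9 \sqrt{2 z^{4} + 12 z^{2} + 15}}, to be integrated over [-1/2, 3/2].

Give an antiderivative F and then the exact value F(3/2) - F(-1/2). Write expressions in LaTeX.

f matches the chain-rule pattern g'(h)*h' with inner function h(z) = \frac{2 z^{4}}{3} + 4 z^{2} + 5; substituting u = h(z) collapses the integral.
F(z) = \frac{2 \sqrt{3} \sqrt{2 z^{4} + 12 z^{2} + 15}}{9} is an antiderivative of f.
Check: d/dz[\frac{2 \sqrt{3} \sqrt{2 z^{4} + 12 z^{2} + 15}}{9}] = \frac{8 \sqrt{3} z^{3} + 24 \sqrt{3} z}{9 \sqrt{2 z^{4} + 12 z^{2} + 15}} = f(z).
F(3/2) = \frac{\sqrt{278}}{6}; F(-1/2) = \frac{\sqrt{870}}{18}.
Integral = F(3/2) - F(-1/2) = - \frac{\sqrt{870}}{18} + \frac{\sqrt{278}}{6}.

Antiderivative: F(z) = \frac{2 \sqrt{3} \sqrt{2 z^{4} + 12 z^{2} + 15}}{9}; value = - \frac{\sqrt{870}}{18} + \frac{\sqrt{278}}{6}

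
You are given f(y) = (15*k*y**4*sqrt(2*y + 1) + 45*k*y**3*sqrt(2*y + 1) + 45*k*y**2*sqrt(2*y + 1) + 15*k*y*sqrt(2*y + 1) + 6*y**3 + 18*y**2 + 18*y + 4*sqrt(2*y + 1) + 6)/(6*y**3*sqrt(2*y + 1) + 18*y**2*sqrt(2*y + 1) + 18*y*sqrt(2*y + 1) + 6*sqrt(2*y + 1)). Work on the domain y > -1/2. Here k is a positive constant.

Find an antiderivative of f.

A first test for any F(y): its y-derivative must equal f(y) identically.
Check: d/dy[(15*k*y**2*(y + 1)**2 + 12*(y + 1)**2*sqrt(2*y + 1) - 4)/(12*(y + 1)**2)] = (15*k*y**4*sqrt(2*y + 1) + 45*k*y**3*sqrt(2*y + 1) + 45*k*y**2*sqrt(2*y + 1) + 15*k*y*sqrt(2*y + 1) + 6*y**3 + 18*y**2 + 18*y + 4*sqrt(2*y + 1) + 6)/(6*y**3*sqrt(2*y + 1) + 18*y**2*sqrt(2*y + 1) + 18*y*sqrt(2*y + 1) + 6*sqrt(2*y + 1)) = f(y).

An antiderivative is F(y) = (15*k*y**2*(y + 1)**2 + 12*(y + 1)**2*sqrt(2*y + 1) - 4)/(12*(y + 1)**2).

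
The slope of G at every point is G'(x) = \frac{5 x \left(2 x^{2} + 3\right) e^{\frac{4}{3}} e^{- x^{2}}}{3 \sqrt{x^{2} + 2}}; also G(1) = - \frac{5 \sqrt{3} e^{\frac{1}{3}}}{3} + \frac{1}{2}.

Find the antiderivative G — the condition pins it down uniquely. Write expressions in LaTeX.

Recognize the product-rule pattern: G'(x) = u'v + uv' with u = - \frac{5 \sqrt{x^{2} + 2}}{3}, v = e^{\frac{4}{3} - x^{2}}, so integration by parts undoes it.
A general antiderivative is - \frac{5 \sqrt{x^{2} + 2} e^{\frac{4}{3} - x^{2}}}{3} + C.
The condition gives C = - \frac{5 \sqrt{3} e^{\frac{1}{3}}}{3} + \frac{1}{2} - (- \frac{5 \sqrt{3} e^{\frac{1}{3}}}{3}) = \frac{1}{2}.
So G(x) = - \frac{5 \sqrt{x^{2} + 2} e^{\frac{4}{3} - x^{2}}}{3} + \frac{1}{2}.
Check: d/dx[- \frac{5 \sqrt{x^{2} + 2} e^{\frac{4}{3} - x^{2}}}{3} + \frac{1}{2}] = \frac{\left(10 x^{3} + 15 x\right) e^{\frac{4}{3}} e^{- x^{2}}}{3 \sqrt{x^{2} + 2}}, which equals G'(x).

G(x) = - \frac{5 \sqrt{x^{2} + 2} e^{\frac{4}{3} - x^{2}}}{3} + \frac{1}{2}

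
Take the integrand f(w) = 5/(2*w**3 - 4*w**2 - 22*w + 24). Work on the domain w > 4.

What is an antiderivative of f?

An antiderivative is F(w) = 5*log(w - 4)/42 - 5*log(w - 1)/24 + 5*log(w + 3)/56.

Factor the denominator (2*(w - 4)*(w - 1)*(w + 3)) and decompose: f = 5/(56*(w + 3)) - 5/(24*(w - 1)) + 5/(42*(w - 4)); each piece integrates to a log, atan, or power term.
Check: d/dw[5*log(w - 4)/42 - 5*log(w - 1)/24 + 5*log(w + 3)/56] = 5/(2*w**3 - 4*w**2 - 22*w + 24) = f(w).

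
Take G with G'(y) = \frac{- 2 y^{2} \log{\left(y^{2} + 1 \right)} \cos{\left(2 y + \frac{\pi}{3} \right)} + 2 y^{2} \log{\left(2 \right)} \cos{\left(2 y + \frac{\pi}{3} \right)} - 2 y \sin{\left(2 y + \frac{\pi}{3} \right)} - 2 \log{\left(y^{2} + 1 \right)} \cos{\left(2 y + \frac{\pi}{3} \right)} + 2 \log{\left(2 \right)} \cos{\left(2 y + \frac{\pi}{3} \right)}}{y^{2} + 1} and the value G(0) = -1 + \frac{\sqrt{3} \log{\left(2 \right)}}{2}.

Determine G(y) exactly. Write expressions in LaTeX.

G(y) = - \log{\left(\frac{y^{2}}{2} + \frac{1}{2} \right)} \sin{\left(2 y + \frac{\pi}{3} \right)} - 1

G'(y) has the shape u'v + uv' for u = - \log{\left(\frac{y^{2}}{2} + \frac{1}{2} \right)} and v = \sin{\left(2 y + \frac{\pi}{3} \right)} — it is the derivative of the product u*v.
A general antiderivative is - \log{\left(\frac{y^{2}}{2} + \frac{1}{2} \right)} \sin{\left(2 y + \frac{\pi}{3} \right)} + C.
The condition gives C = -1 + \frac{\sqrt{3} \log{\left(2 \right)}}{2} - (\frac{\sqrt{3} \log{\left(2 \right)}}{2}) = -1.
So G(y) = - \log{\left(\frac{y^{2}}{2} + \frac{1}{2} \right)} \sin{\left(2 y + \frac{\pi}{3} \right)} - 1.
Check: d/dy[- \log{\left(\frac{y^{2}}{2} + \frac{1}{2} \right)} \sin{\left(2 y + \frac{\pi}{3} \right)} - 1] = \frac{- 2 y^{2} \log{\left(y^{2} + 1 \right)} \cos{\left(2 y + \frac{\pi}{3} \right)} + 2 y^{2} \log{\left(2 \right)} \cos{\left(2 y + \frac{\pi}{3} \right)} - 2 y \sin{\left(2 y + \frac{\pi}{3} \right)} - 2 \log{\left(y^{2} + 1 \right)} \cos{\left(2 y + \frac{\pi}{3} \right)} + 2 \log{\left(2 \right)} \cos{\left(2 y + \frac{\pi}{3} \right)}}{y^{2} + 1} = G'(y).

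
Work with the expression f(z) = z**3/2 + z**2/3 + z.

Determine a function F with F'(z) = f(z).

An antiderivative is F(z) = z**4/8 + z**3/9 + z**2/2.

Integrate term by term and add the pieces.
Check: d/dz[z**4/8 + z**3/9 + z**2/2] = z**3/2 + z**2/3 + z = f(z).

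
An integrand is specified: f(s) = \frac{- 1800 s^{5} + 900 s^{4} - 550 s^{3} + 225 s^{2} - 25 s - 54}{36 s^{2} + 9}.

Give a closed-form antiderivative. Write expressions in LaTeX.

A candidate is checked by its d/ds: the result must match f(s).
Check: d/ds[\frac{- 25 s^{2} \left(3 s - 1\right)^{2} - 54 \operatorname{atan}{\left(2 s \right)}}{18}] = \frac{- 1800 s^{5} + 900 s^{4} - 550 s^{3} + 225 s^{2} - 25 s - 54}{36 s^{2} + 9} = f(s).

An antiderivative is F(s) = \frac{- 25 s^{2} \left(3 s - 1\right)^{2} - 54 \operatorname{atan}{\left(2 s \right)}}{18}.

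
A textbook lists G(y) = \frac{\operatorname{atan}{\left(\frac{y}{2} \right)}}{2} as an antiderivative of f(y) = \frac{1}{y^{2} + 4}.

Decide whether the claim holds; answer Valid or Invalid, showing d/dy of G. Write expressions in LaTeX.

d/dy[G] = \frac{1}{y^{2} + 4}
This equals f(y) exactly, so the claim holds.

Valid - differentiating G returns exactly f.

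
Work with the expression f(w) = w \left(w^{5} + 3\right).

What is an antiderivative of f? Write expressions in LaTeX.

Since d/dw undoes antidifferentiation here, F'(w) = f(w) is required of F(w).
Check: d/dw[\frac{w^{7}}{7} + \frac{3 w^{2}}{2}] = w^{6} + 3 w, which equals f(w).

An antiderivative is F(w) = \frac{w^{7}}{7} + \frac{3 w^{2}}{2}.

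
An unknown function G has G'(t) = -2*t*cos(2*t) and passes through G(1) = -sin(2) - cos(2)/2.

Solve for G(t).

G(t) = -t*sin(2*t) - cos(2*t)/2

Whatever form G(t) takes, its d/dt must return the stated G'(t).
A general antiderivative is -t*sin(2*t) - cos(2*t)/2 + C.
The condition gives C = -sin(2) - cos(2)/2 - (-sin(2) - cos(2)/2) = 0.
So G(t) = -t*sin(2*t) - cos(2*t)/2.
Check: d/dt[-t*sin(2*t) - cos(2*t)/2] = -2*t*cos(2*t) = G'(t).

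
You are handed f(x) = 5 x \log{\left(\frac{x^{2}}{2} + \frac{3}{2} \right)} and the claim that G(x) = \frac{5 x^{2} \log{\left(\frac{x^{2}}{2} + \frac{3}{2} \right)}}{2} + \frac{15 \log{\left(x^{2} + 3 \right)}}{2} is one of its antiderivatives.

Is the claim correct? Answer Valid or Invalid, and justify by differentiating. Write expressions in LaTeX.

d/dx[G] = 5 x \log{\left(x^{2} + 3 \right)} - 5 x \log{\left(2 \right)} + 5 x
d/dx[G] - f(x) = 5 x != 0.

Invalid: d/dx[G] - f = 5 x, which is not 0.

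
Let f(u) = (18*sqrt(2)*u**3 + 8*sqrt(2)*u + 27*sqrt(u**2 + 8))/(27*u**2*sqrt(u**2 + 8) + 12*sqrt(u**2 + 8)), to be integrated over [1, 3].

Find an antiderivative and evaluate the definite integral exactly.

Antiderivative: F(u) = 4*sqrt(u**2/2 + 4)/3 + 3*atan(3*u/2)/2; value = -2*sqrt(2) - 3*atan(3/2)/2 + 3*atan(9/2)/2 + 2*sqrt(34)/3

A candidate is checked by its d/du: the result must match f(u).
F(u) = 4*sqrt(u**2/2 + 4)/3 + 3*atan(3*u/2)/2 is an antiderivative of f.
Check: d/du[4*sqrt(u**2/2 + 4)/3 + 3*atan(3*u/2)/2] = (18*sqrt(2)*u**3 + 8*sqrt(2)*u + 27*sqrt(u**2 + 8))/(27*u**2*sqrt(u**2 + 8) + 12*sqrt(u**2 + 8)) = f(u).
F(3) = 3*atan(9/2)/2 + 2*sqrt(34)/3; F(1) = 3*atan(3/2)/2 + 2*sqrt(2).
Integral = F(3) - F(1) = -2*sqrt(2) - 3*atan(3/2)/2 + 3*atan(9/2)/2 + 2*sqrt(34)/3.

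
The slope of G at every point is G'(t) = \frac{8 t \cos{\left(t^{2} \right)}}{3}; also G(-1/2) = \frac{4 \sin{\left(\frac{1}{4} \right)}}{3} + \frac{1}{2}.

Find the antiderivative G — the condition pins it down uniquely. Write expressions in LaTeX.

Differentiate the proposed G(t) back; it has to land on the given G'(t).
A general antiderivative is \frac{4 \sin{\left(t^{2} \right)}}{3} + C.
The condition gives C = \frac{4 \sin{\left(\frac{1}{4} \right)}}{3} + \frac{1}{2} - (\frac{4 \sin{\left(\frac{1}{4} \right)}}{3}) = \frac{1}{2}.
So G(t) = \frac{4 \sin{\left(t^{2} \right)}}{3} + \frac{1}{2}.
Check: d/dt[\frac{4 \sin{\left(t^{2} \right)}}{3} + \frac{1}{2}] = \frac{8 t \cos{\left(t^{2} \right)}}{3} = G'(t).

G(t) = \frac{4 \sin{\left(t^{2} \right)}}{3} + \frac{1}{2}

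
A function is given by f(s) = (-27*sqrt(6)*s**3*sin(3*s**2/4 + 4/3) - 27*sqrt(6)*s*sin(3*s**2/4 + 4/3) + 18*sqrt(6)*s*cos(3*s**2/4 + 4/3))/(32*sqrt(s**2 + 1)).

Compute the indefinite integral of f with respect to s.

Recognize the product-rule pattern: f = u'v + uv' with u = 9*sqrt(3*s**2/2 + 3/2)/8, v = cos(3*s**2/4 + 4/3), so integration by parts undoes it.
Check: d/ds[9*sqrt(6)*sqrt(s**2 + 1)*cos(3*s**2/4 + 4/3)/16] = (-27*sqrt(6)*s**3*sin(3*s**2/4 + 4/3) - 27*sqrt(6)*s*sin(3*s**2/4 + 4/3) + 18*sqrt(6)*s*cos(3*s**2/4 + 4/3))/(32*sqrt(s**2 + 1)) = f(s).

F(s) = 9*sqrt(6)*sqrt(s**2 + 1)*cos(3*s**2/4 + 4/3)/16 + C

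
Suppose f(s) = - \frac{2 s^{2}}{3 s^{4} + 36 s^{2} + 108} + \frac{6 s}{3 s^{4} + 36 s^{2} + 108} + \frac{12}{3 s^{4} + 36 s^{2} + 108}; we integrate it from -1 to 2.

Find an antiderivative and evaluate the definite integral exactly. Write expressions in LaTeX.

Recognize the product-rule pattern: f = u'v + uv' with u = \frac{1}{s^{2} + 6}, v = \frac{2 s}{3} - 1, so integration by parts undoes it.
F(s) = \frac{2 s - 3}{3 \left(s^{2} + 6\right)} is an antiderivative of f.
Check: d/ds[\frac{2 s - 3}{3 \left(s^{2} + 6\right)}] = \frac{- 2 s^{2} + 6 s + 12}{3 s^{4} + 36 s^{2} + 108}, which equals f(s).
F(2) = \frac{1}{30}; F(-1) = - \frac{5}{21}.
Integral = F(2) - F(-1) = \frac{19}{70}.

Antiderivative: F(s) = \frac{2 s - 3}{3 \left(s^{2} + 6\right)}; value = \frac{19}{70}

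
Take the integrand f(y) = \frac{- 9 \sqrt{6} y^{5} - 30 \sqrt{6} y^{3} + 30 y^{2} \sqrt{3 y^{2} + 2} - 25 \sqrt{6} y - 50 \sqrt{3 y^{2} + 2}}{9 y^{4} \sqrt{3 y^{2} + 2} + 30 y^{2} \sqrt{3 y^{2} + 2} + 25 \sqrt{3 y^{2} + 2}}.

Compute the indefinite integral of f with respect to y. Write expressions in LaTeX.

Differentiate the proposed F(y) back; it has to land on f(y) exactly.
Check: d/dy[\frac{- 30 y - \sqrt{6} \sqrt{3 y^{2} + 2} \left(3 y^{2} + 5\right)}{3 \left(3 y^{2} + 5\right)}] = \frac{- 9 \sqrt{6} y^{5} - 30 \sqrt{6} y^{3} + 30 y^{2} \sqrt{3 y^{2} + 2} - 25 \sqrt{6} y - 50 \sqrt{3 y^{2} + 2}}{9 y^{4} \sqrt{3 y^{2} + 2} + 30 y^{2} \sqrt{3 y^{2} + 2} + 25 \sqrt{3 y^{2} + 2}} = f(y).

F(y) = \frac{- 30 y - \sqrt{6} \sqrt{3 y^{2} + 2} \left(3 y^{2} + 5\right)}{3 \left(3 y^{2} + 5\right)} + C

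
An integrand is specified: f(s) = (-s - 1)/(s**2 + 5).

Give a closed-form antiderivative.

Any candidate F(s) must reproduce f(s) exactly when differentiated.
Check: d/ds[-log(s**2 + 5)/2 - sqrt(5)*atan(sqrt(5)*s/5)/5] = (-s - 1)/(s**2 + 5) = f(s).

An antiderivative is F(s) = -log(s**2 + 5)/2 - sqrt(5)*atan(sqrt(5)*s/5)/5.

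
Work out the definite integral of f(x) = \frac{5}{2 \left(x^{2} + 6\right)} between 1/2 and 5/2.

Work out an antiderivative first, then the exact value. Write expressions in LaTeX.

Antiderivative: F(x) = \frac{5 \sqrt{6} \operatorname{atan}{\left(\frac{\sqrt{6} x}{6} \right)}}{12}; value = - \frac{5 \sqrt{6} \operatorname{atan}{\left(\frac{\sqrt{6}}{12} \right)}}{12} + \frac{5 \sqrt{6} \operatorname{atan}{\left(\frac{5 \sqrt{6}}{12} \right)}}{12}

A candidate is checked by its d/dx: the result must match f(x).
F(x) = \frac{5 \sqrt{6} \operatorname{atan}{\left(\frac{\sqrt{6} x}{6} \right)}}{12} is an antiderivative of f.
Check: d/dx[\frac{5 \sqrt{6} \operatorname{atan}{\left(\frac{\sqrt{6} x}{6} \right)}}{12}] = \frac{5}{2 x^{2} + 12}, which equals f(x).
F(5/2) = \frac{5 \sqrt{6} \operatorname{atan}{\left(\frac{5 \sqrt{6}}{12} \right)}}{12}; F(1/2) = \frac{5 \sqrt{6} \operatorname{atan}{\left(\frac{\sqrt{6}}{12} \right)}}{12}.
Integral = F(5/2) - F(1/2) = - \frac{5 \sqrt{6} \operatorname{atan}{\left(\frac{\sqrt{6}}{12} \right)}}{12} + \frac{5 \sqrt{6} \operatorname{atan}{\left(\frac{5 \sqrt{6}}{12} \right)}}{12}.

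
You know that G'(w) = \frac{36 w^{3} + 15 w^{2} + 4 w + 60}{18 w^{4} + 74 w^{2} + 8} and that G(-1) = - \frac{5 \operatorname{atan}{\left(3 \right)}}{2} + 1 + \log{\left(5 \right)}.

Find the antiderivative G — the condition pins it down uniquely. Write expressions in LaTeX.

Differentiate the proposed G(w) back; it has to land on the given G'(w).
A general antiderivative is \log{\left(w^{2} + 4 \right)} + \frac{5 \operatorname{atan}{\left(3 w \right)}}{2} + C.
The condition gives C = - \frac{5 \operatorname{atan}{\left(3 \right)}}{2} + 1 + \log{\left(5 \right)} - (- \frac{5 \operatorname{atan}{\left(3 \right)}}{2} + \log{\left(5 \right)}) = 1.
So G(w) = \log{\left(w^{2} + 4 \right)} + \frac{5 \operatorname{atan}{\left(3 w \right)}}{2} + 1.
Check: d/dw[\log{\left(w^{2} + 4 \right)} + \frac{5 \operatorname{atan}{\left(3 w \right)}}{2} + 1] = \frac{36 w^{3} + 15 w^{2} + 4 w + 60}{18 w^{4} + 74 w^{2} + 8} = G'(w).

G(w) = \log{\left(w^{2} + 4 \right)} + \frac{5 \operatorname{atan}{\left(3 w \right)}}{2} + 1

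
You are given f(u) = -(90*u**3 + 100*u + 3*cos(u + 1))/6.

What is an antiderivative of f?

Recover f(u) by differentiating a candidate F(u); any mismatch rules it out.
Check: d/du[-(405*u**4 + 900*u**2 + 54*sin(u + 1) + 500)/108] = -15*u**3 - 50*u/3 - cos(u + 1)/2, which equals f(u).

An antiderivative is F(u) = -(405*u**4 + 900*u**2 + 54*sin(u + 1) + 500)/108.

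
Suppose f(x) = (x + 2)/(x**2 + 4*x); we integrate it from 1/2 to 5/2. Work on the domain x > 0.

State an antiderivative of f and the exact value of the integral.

Antiderivative: F(x) = log(x**2 + 4*x)/2; value = -log(9/4)/2 + log(65/4)/2

Factor the denominator (x*(x + 4)) and decompose: f = 1/(2*(x + 4)) + 1/(2*x); each piece integrates to a log, atan, or power term.
F(x) = log(x**2 + 4*x)/2 is an antiderivative of f.
Check: d/dx[log(x**2 + 4*x)/2] = (x + 2)/(x**2 + 4*x) = f(x).
F(5/2) = log(65/4)/2; F(1/2) = log(9/4)/2.
Integral = F(5/2) - F(1/2) = -log(9/4)/2 + log(65/4)/2.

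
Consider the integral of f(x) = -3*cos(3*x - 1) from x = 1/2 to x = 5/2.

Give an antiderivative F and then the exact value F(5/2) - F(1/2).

Recover f(x) by differentiating a candidate F(x); any mismatch rules it out.
F(x) = -sin(3*x - 1) is an antiderivative of f.
Check: d/dx[-sin(3*x - 1)] = -3*cos(3*x - 1) = f(x).
F(5/2) = -sin(13/2); F(1/2) = -sin(1/2).
Integral = F(5/2) - F(1/2) = -sin(13/2) + sin(1/2).

Antiderivative: F(x) = -sin(3*x - 1); value = -sin(13/2) + sin(1/2)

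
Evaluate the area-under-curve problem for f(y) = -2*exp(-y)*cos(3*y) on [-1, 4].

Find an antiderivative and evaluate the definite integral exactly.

Antiderivative: F(y) = -3*exp(-y)*sin(3*y)/5 + exp(-y)*cos(3*y)/5; value = -3*exp(1)*sin(3)/5 + exp(-4)*cos(12)/5 - 3*exp(-4)*sin(12)/5 - exp(1)*cos(3)/5

Since d/dy undoes antidifferentiation here, F'(y) = f(y) is required of F(y).
F(y) = -3*exp(-y)*sin(3*y)/5 + exp(-y)*cos(3*y)/5 is an antiderivative of f.
Check: d/dy[-3*exp(-y)*sin(3*y)/5 + exp(-y)*cos(3*y)/5] = -2*exp(-y)*cos(3*y) = f(y).
F(4) = exp(-4)*cos(12)/5 - 3*exp(-4)*sin(12)/5; F(-1) = exp(1)*cos(3)/5 + 3*exp(1)*sin(3)/5.
Integral = F(4) - F(-1) = -3*exp(1)*sin(3)/5 + exp(-4)*cos(12)/5 - 3*exp(-4)*sin(12)/5 - exp(1)*cos(3)/5.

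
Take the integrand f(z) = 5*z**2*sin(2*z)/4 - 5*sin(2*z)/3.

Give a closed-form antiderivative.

An antiderivative is F(z) = -5*(6*z**2*cos(2*z) - 6*z*sin(2*z) - 11*cos(2*z))/48.

The integrand splits into summands that can be handled one at a time.
Check: d/dz[-5*(6*z**2*cos(2*z) - 6*z*sin(2*z) - 11*cos(2*z))/48] = 5*z**2*sin(2*z)/4 - 5*sin(2*z)/3 = f(z).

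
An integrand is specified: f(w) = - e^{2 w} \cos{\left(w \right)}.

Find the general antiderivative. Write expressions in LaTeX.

A first test for any F(w): its w-derivative must equal f(w) identically.
Check: d/dw[- \frac{e^{2 w} \sin{\left(w \right)}}{5} - \frac{2 e^{2 w} \cos{\left(w \right)}}{5}] = - e^{2 w} \cos{\left(w \right)} = f(w).

F(w) = - \frac{e^{2 w} \sin{\left(w \right)}}{5} - \frac{2 e^{2 w} \cos{\left(w \right)}}{5} + C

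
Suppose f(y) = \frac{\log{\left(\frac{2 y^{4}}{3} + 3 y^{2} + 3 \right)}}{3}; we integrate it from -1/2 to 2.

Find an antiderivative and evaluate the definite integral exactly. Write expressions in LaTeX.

A candidate is checked by its d/dy: the result must match f(y).
F(y) = \frac{y \log{\left(\frac{2 y^{4}}{3} + 3 y^{2} + 3 \right)}}{3} - \frac{4 y}{3} + \frac{2 \sqrt{3} \operatorname{atan}{\left(\frac{\sqrt{3} y}{3} \right)}}{3} + \frac{\sqrt{6} \operatorname{atan}{\left(\frac{\sqrt{6} y}{3} \right)}}{3} is an antiderivative of f.
Check: d/dy[\frac{y \log{\left(\frac{2 y^{4}}{3} + 3 y^{2} + 3 \right)}}{3} - \frac{4 y}{3} + \frac{2 \sqrt{3} \operatorname{atan}{\left(\frac{\sqrt{3} y}{3} \right)}}{3} + \frac{\sqrt{6} \operatorname{atan}{\left(\frac{\sqrt{6} y}{3} \right)}}{3}] = \frac{\log{\left(\frac{2 y^{4}}{3} + 3 y^{2} + 3 \right)}}{3} = f(y).
F(2) = - \frac{8}{3} + \frac{\sqrt{6} \operatorname{atan}{\left(\frac{2 \sqrt{6}}{3} \right)}}{3} + \frac{2 \sqrt{3} \operatorname{atan}{\left(\frac{2 \sqrt{3}}{3} \right)}}{3} + \frac{2 \log{\left(\frac{77}{3} \right)}}{3}; F(-1/2) = - \frac{2 \sqrt{3} \operatorname{atan}{\left(\frac{\sqrt{3}}{6} \right)}}{3} - \frac{\sqrt{6} \operatorname{atan}{\left(\frac{\sqrt{6}}{6} \right)}}{3} - \frac{\log{\left(\frac{91}{24} \right)}}{6} + \frac{2}{3}.
Integral = F(2) - F(-1/2) = - \frac{10}{3} + \frac{\log{\left(\frac{91}{24} \right)}}{6} + \frac{\sqrt{6} \operatorname{atan}{\left(\frac{\sqrt{6}}{6} \right)}}{3} + \frac{2 \sqrt{3} \operatorname{atan}{\left(\frac{\sqrt{3}}{6} \right)}}{3} + \frac{\sqrt{6} \operatorname{atan}{\left(\frac{2 \sqrt{6}}{3} \right)}}{3} + \frac{2 \sqrt{3} \operatorname{atan}{\left(\frac{2 \sqrt{3}}{3} \right)}}{3} + \frac{2 \log{\left(\frac{77}{3} \right)}}{3}.

Antiderivative: F(y) = \frac{y \log{\left(\frac{2 y^{4}}{3} + 3 y^{2} + 3 \right)}}{3} - \frac{4 y}{3} + \frac{2 \sqrt{3} \operatorname{atan}{\left(\frac{\sqrt{3} y}{3} \right)}}{3} + \frac{\sqrt{6} \operatorname{atan}{\left(\frac{\sqrt{6} y}{3} \right)}}{3}; value = - \frac{10}{3} + \frac{\log{\left(\frac{91}{24} \right)}}{6} + \frac{\sqrt{6} \operatorname{atan}{\left(\frac{\sqrt{6}}{6} \right)}}{3} + \frac{2 \sqrt{3} \operatorname{atan}{\left(\frac{\sqrt{3}}{6} \right)}}{3} + \frac{\sqrt{6} \operatorname{atan}{\left(\frac{2 \sqrt{6}}{3} \right)}}{3} + \frac{2 \sqrt{3} \operatorname{atan}{\left(\frac{2 \sqrt{3}}{3} \right)}}{3} + \frac{2 \log{\left(\frac{77}{3} \right)}}{3}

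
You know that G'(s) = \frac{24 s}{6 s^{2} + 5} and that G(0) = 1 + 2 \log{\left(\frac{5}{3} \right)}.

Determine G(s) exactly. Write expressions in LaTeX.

G'(s) matches the chain-rule pattern g'(h)*h' with inner function h(s) = 2 s^{2} + \frac{5}{3}; substituting u = h(s) collapses the integral.
A general antiderivative is 2 \log{\left(2 s^{2} + \frac{5}{3} \right)} + C.
The condition gives C = 1 + 2 \log{\left(\frac{5}{3} \right)} - (2 \log{\left(\frac{5}{3} \right)}) = 1.
So G(s) = 2 \log{\left(2 s^{2} + \frac{5}{3} \right)} + 1.
Check: d/ds[2 \log{\left(2 s^{2} + \frac{5}{3} \right)} + 1] = \frac{24 s}{6 s^{2} + 5} = G'(s).

G(s) = 2 \log{\left(2 s^{2} + \frac{5}{3} \right)} + 1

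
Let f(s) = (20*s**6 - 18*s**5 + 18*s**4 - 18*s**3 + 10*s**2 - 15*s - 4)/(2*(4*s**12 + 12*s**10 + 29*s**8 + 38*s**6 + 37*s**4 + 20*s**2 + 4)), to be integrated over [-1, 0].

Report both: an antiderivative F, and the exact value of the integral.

Whatever form F(s) takes, F'(s) = f(s) is non-negotiable.
F(s) = 2*(3/2 - 2*s)/((4*s**2 + 2)*(2*s**4 + 2*s**2 + 4)) is an antiderivative of f.
Check: d/ds[2*(3/2 - 2*s)/((4*s**2 + 2)*(2*s**4 + 2*s**2 + 4))] = (20*s**6 - 18*s**5 + 18*s**4 - 18*s**3 + 10*s**2 - 15*s - 4)/(8*s**12 + 24*s**10 + 58*s**8 + 76*s**6 + 74*s**4 + 40*s**2 + 8), which equals f(s).
F(0) = 3/8; F(-1) = 7/48.
Integral = F(0) - F(-1) = 11/48.

Antiderivative: F(s) = 2*(3/2 - 2*s)/((4*s**2 + 2)*(2*s**4 + 2*s**2 + 4)); value = 11/48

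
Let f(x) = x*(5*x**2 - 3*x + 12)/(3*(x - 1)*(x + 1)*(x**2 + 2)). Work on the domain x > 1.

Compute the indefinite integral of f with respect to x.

F(x) = 7*log(x - 1)/9 + 10*log(x + 1)/9 - log(x**2 + 2)/9 - sqrt(2)*atan(sqrt(2)*x/2)/3 + C

The denominator factors as 3*(x - 1)*(x + 1)*(x**2 + 2); partial fractions split f into directly integrable pieces: -2*(x + 3)/(9*(x**2 + 2)) + 10/(9*(x + 1)) + 7/(9*(x - 1)).
Check: d/dx[7*log(x - 1)/9 + 10*log(x + 1)/9 - log(x**2 + 2)/9 - sqrt(2)*atan(sqrt(2)*x/2)/3] = (5*x**3 - 3*x**2 + 12*x)/(3*x**4 + 3*x**2 - 6), which equals f(x).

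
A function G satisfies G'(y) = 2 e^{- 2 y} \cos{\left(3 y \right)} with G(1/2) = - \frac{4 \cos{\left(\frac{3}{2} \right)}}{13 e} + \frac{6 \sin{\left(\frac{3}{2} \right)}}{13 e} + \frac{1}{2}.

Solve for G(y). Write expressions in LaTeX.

Since d/dy undoes antidifferentiation here, G(y) must give back the stated G'(y).
A general antiderivative is \frac{6 e^{- 2 y} \sin{\left(3 y \right)}}{13} - \frac{4 e^{- 2 y} \cos{\left(3 y \right)}}{13} + C.
The condition gives C = - \frac{4 \cos{\left(\frac{3}{2} \right)}}{13 e} + \frac{6 \sin{\left(\frac{3}{2} \right)}}{13 e} + \frac{1}{2} - (- \frac{4 \cos{\left(\frac{3}{2} \right)}}{13 e} + \frac{6 \sin{\left(\frac{3}{2} \right)}}{13 e}) = \frac{1}{2}.
So G(y) = - \frac{\left(- 13 e^{2 y} - 12 \sin{\left(3 y \right)} + 8 \cos{\left(3 y \right)}\right) e^{- 2 y}}{26}.
Check: d/dy[- \frac{\left(- 13 e^{2 y} - 12 \sin{\left(3 y \right)} + 8 \cos{\left(3 y \right)}\right) e^{- 2 y}}{26}] = 2 e^{- 2 y} \cos{\left(3 y \right)} = G'(y).

G(y) = - \frac{\left(- 13 e^{2 y} - 12 \sin{\left(3 y \right)} + 8 \cos{\left(3 y \right)}\right) e^{- 2 y}}{26}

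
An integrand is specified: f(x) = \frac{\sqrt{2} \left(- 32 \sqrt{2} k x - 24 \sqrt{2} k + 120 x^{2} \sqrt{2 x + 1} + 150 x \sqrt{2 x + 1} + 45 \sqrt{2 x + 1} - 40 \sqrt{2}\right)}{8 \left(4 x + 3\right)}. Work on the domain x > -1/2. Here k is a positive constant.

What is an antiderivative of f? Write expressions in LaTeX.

An antiderivative is F(x) = - 2 k x + 3 \left(x + \frac{1}{2}\right)^{\frac{5}{2}} - \frac{5 \log{\left(4 x + 3 \right)}}{2}.

Differentiate the proposed F(x) back; it has to land on f(x) exactly.
Check: d/dx[- 2 k x + 3 \left(x + \frac{1}{2}\right)^{\frac{5}{2}} - \frac{5 \log{\left(4 x + 3 \right)}}{2}] = \frac{- 32 \sqrt{2} k x - 24 \sqrt{2} k + 120 x^{2} \sqrt{2 x + 1} + 150 x \sqrt{2 x + 1} + 45 \sqrt{2 x + 1} - 40 \sqrt{2}}{16 \sqrt{2} x + 12 \sqrt{2}}, which equals f(x).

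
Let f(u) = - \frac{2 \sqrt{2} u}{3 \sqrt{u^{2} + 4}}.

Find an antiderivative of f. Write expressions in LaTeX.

An antiderivative is F(u) = - \frac{2 \sqrt{2} \sqrt{u^{2} + 4}}{3}.

f matches the chain-rule pattern g'(h)*h' with inner function h(u) = \frac{u^{2}}{2} + 2; substituting w = h(u) collapses the integral.
Check: d/du[- \frac{2 \sqrt{2} \sqrt{u^{2} + 4}}{3}] = - \frac{2 \sqrt{2} u}{3 \sqrt{u^{2} + 4}} = f(u).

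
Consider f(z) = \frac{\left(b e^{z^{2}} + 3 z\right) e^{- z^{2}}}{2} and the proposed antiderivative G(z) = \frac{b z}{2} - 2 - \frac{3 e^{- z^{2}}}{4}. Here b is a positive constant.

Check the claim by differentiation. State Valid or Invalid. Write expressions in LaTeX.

Valid - differentiating G returns exactly f.

d/dz[G] = \frac{\left(b e^{z^{2}} + 3 z\right) e^{- z^{2}}}{2}
This equals f(z) exactly, so the claim holds.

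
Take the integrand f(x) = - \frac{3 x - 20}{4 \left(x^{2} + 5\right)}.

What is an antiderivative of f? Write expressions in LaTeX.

An antiderivative is F(x) = - \frac{3 \log{\left(x^{2} + 5 \right)}}{8} + \sqrt{5} \operatorname{atan}{\left(\frac{\sqrt{5} x}{5} \right)}.

A first test for any F(x): its x-derivative must equal f(x) identically.
Check: d/dx[- \frac{3 \log{\left(x^{2} + 5 \right)}}{8} + \sqrt{5} \operatorname{atan}{\left(\frac{\sqrt{5} x}{5} \right)}] = \frac{20 - 3 x}{4 x^{2} + 20}, which equals f(x).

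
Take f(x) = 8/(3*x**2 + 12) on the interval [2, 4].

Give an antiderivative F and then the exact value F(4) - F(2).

An antiderivative F(x) passes only if d/dx[F] lands on f(x) exactly.
F(x) = 4*atan(x/2)/3 is an antiderivative of f.
Check: d/dx[4*atan(x/2)/3] = 8/(3*x**2 + 12) = f(x).
F(4) = 4*atan(2)/3; F(2) = pi/3.
Integral = F(4) - F(2) = -pi/3 + 4*atan(2)/3.

Antiderivative: F(x) = 4*atan(x/2)/3; value = -pi/3 + 4*atan(2)/3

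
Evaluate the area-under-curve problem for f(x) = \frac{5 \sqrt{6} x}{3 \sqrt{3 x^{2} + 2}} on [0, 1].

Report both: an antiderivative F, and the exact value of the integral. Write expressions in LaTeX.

f matches the chain-rule pattern g'(h)*h' with inner function h(x) = 2 x^{2} + \frac{4}{3}; substituting u = h(x) collapses the integral.
F(x) = \frac{5 \sqrt{2 x^{2} + \frac{4}{3}}}{3} is an antiderivative of f.
Check: d/dx[\frac{5 \sqrt{2 x^{2} + \frac{4}{3}}}{3}] = \frac{5 \sqrt{6} x}{3 \sqrt{3 x^{2} + 2}} = f(x).
F(1) = \frac{5 \sqrt{30}}{9}; F(0) = \frac{10 \sqrt{3}}{9}.
Integral = F(1) - F(0) = - \frac{10 \sqrt{3}}{9} + \frac{5 \sqrt{30}}{9}.

Antiderivative: F(x) = \frac{5 \sqrt{2 x^{2} + \frac{4}{3}}}{3}; value = - \frac{10 \sqrt{3}}{9} + \frac{5 \sqrt{30}}{9}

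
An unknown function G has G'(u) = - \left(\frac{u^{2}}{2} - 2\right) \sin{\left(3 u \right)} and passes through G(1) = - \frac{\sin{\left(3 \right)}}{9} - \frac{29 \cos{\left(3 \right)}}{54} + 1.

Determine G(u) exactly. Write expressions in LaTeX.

G(u) = \frac{u^{2} \cos{\left(3 u \right)}}{6} - \frac{u \sin{\left(3 u \right)}}{9} - \frac{19 \cos{\left(3 u \right)}}{27} + 1

Any candidate G(u) must reproduce the stated G'(u) exactly.
A general antiderivative is \frac{u^{2} \cos{\left(3 u \right)}}{6} - \frac{u \sin{\left(3 u \right)}}{9} - \frac{19 \cos{\left(3 u \right)}}{27} + C.
The condition gives C = - \frac{\sin{\left(3 \right)}}{9} - \frac{29 \cos{\left(3 \right)}}{54} + 1 - (- \frac{\sin{\left(3 \right)}}{9} - \frac{29 \cos{\left(3 \right)}}{54}) = 1.
So G(u) = \frac{u^{2} \cos{\left(3 u \right)}}{6} - \frac{u \sin{\left(3 u \right)}}{9} - \frac{19 \cos{\left(3 u \right)}}{27} + 1.
Check: d/du[\frac{u^{2} \cos{\left(3 u \right)}}{6} - \frac{u \sin{\left(3 u \right)}}{9} - \frac{19 \cos{\left(3 u \right)}}{27} + 1] = - \frac{u^{2} \sin{\left(3 u \right)}}{2} + 2 \sin{\left(3 u \right)}, which equals G'(u).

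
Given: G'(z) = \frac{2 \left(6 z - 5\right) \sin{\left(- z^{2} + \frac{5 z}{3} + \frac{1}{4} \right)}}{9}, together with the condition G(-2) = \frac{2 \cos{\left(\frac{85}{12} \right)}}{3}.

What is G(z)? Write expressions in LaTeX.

The substitution u = - z^{2} + \frac{5 z}{3} + \frac{1}{4} works: G'(z) is exactly (dG/du)*(du/dz) for that inner function.
A general antiderivative is \frac{2 \cos{\left(- z^{2} + \frac{5 z}{3} + \frac{1}{4} \right)}}{3} + C.
The condition gives C = \frac{2 \cos{\left(\frac{85}{12} \right)}}{3} - (\frac{2 \cos{\left(\frac{85}{12} \right)}}{3}) = 0.
So G(z) = \frac{2 \cos{\left(- z^{2} + \frac{5 z}{3} + \frac{1}{4} \right)}}{3}.
Check: d/dz[\frac{2 \cos{\left(- z^{2} + \frac{5 z}{3} + \frac{1}{4} \right)}}{3}] = \frac{4 z \sin{\left(- z^{2} + \frac{5 z}{3} + \frac{1}{4} \right)}}{3} - \frac{10 \sin{\left(- z^{2} + \frac{5 z}{3} + \frac{1}{4} \right)}}{9}, which equals G'(z).

G(z) = \frac{2 \cos{\left(- z^{2} + \frac{5 z}{3} + \frac{1}{4} \right)}}{3}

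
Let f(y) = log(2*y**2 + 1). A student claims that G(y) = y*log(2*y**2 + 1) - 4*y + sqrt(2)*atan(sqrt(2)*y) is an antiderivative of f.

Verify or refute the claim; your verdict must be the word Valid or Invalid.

Invalid: d/dy[G] - f = -2, which is not 0.

d/dy[G] = log(2*y**2 + 1) - 2
d/dy[G] - f(y) = -2 != 0.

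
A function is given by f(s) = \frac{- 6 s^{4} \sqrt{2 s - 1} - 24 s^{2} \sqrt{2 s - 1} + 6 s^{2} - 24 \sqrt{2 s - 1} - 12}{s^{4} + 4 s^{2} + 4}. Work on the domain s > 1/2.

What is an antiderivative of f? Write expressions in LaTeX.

An antiderivative is F(s) = \frac{- 4 s^{3} \sqrt{2 s - 1} + 2 s^{2} \sqrt{2 s - 1} - 8 s \sqrt{2 s - 1} - 6 s + 4 \sqrt{2 s - 1}}{s^{2} + 2}.

Check any antiderivative F(s) by computing F'(s) and comparing it with f(s).
Check: d/ds[\frac{- 4 s^{3} \sqrt{2 s - 1} + 2 s^{2} \sqrt{2 s - 1} - 8 s \sqrt{2 s - 1} - 6 s + 4 \sqrt{2 s - 1}}{s^{2} + 2}] = \frac{- 12 s^{5} + 6 s^{4} - 48 s^{3} + 6 s^{2} \sqrt{2 s - 1} + 24 s^{2} - 48 s - 12 \sqrt{2 s - 1} + 24}{s^{4} \sqrt{2 s - 1} + 4 s^{2} \sqrt{2 s - 1} + 4 \sqrt{2 s - 1}}, which equals f(s).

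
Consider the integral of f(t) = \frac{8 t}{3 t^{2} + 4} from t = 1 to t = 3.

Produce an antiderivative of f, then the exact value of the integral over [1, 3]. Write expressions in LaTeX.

f matches the chain-rule pattern g'(h)*h' with inner function h(t) = \frac{3 t^{2}}{2} + 2; substituting u = h(t) collapses the integral.
F(t) = \frac{4 \log{\left(\frac{3 t^{2}}{2} + 2 \right)}}{3} is an antiderivative of f.
Check: d/dt[\frac{4 \log{\left(\frac{3 t^{2}}{2} + 2 \right)}}{3}] = \frac{8 t}{3 t^{2} + 4} = f(t).
F(3) = \frac{4 \log{\left(\frac{31}{2} \right)}}{3}; F(1) = \frac{4 \log{\left(\frac{7}{2} \right)}}{3}.
Integral = F(3) - F(1) = - \frac{4 \log{\left(\frac{7}{2} \right)}}{3} + \frac{4 \log{\left(\frac{31}{2} \right)}}{3}.

Antiderivative: F(t) = \frac{4 \log{\left(\frac{3 t^{2}}{2} + 2 \right)}}{3}; value = - \frac{4 \log{\left(\frac{7}{2} \right)}}{3} + \frac{4 \log{\left(\frac{31}{2} \right)}}{3}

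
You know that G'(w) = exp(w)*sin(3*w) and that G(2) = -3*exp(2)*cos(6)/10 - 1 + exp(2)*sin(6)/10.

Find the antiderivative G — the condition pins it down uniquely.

For G(w) to be correct, d/dw[G] must agree with the stated G'(w) identically.
A general antiderivative is exp(w)*sin(3*w)/10 - 3*exp(w)*cos(3*w)/10 + C.
The condition gives C = -3*exp(2)*cos(6)/10 - 1 + exp(2)*sin(6)/10 - (-3*exp(2)*cos(6)/10 + exp(2)*sin(6)/10) = -1.
So G(w) = exp(w)*sin(3*w)/10 - 3*exp(w)*cos(3*w)/10 - 1.
Check: d/dw[exp(w)*sin(3*w)/10 - 3*exp(w)*cos(3*w)/10 - 1] = exp(w)*sin(3*w) = G'(w).

G(w) = exp(w)*sin(3*w)/10 - 3*exp(w)*cos(3*w)/10 - 1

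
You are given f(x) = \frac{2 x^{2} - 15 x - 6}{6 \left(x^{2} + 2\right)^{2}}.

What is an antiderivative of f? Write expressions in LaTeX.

An antiderivative F(x) passes only if d/dx[F] lands on f(x) exactly.
Check: d/dx[\frac{15 - 5 x}{12 x^{2} + 24} - \frac{\sqrt{2} \operatorname{atan}{\left(\frac{\sqrt{2} x}{2} \right)}}{24}] = \frac{2 x^{2} - 15 x - 6}{6 x^{4} + 24 x^{2} + 24}, which equals f(x).

An antiderivative is F(x) = \frac{15 - 5 x}{12 x^{2} + 24} - \frac{\sqrt{2} \operatorname{atan}{\left(\frac{\sqrt{2} x}{2} \right)}}{24}.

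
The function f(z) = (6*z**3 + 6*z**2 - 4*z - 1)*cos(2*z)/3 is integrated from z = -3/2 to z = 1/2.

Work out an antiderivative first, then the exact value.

Any candidate F(z) must reproduce f(z) exactly when differentiated.
F(z) = z**3*sin(2*z) + z**2*sin(2*z) + 3*z**2*cos(2*z)/2 - 13*z*sin(2*z)/6 + z*cos(2*z) - 2*sin(2*z)/3 - 13*cos(2*z)/12 is an antiderivative of f.
Check: d/dz[z**3*sin(2*z) + z**2*sin(2*z) + 3*z**2*cos(2*z)/2 - 13*z*sin(2*z)/6 + z*cos(2*z) - 2*sin(2*z)/3 - 13*cos(2*z)/12] = 2*z**3*cos(2*z) + 2*z**2*cos(2*z) - 4*z*cos(2*z)/3 - cos(2*z)/3, which equals f(z).
F(1/2) = -11*sin(1)/8 - 5*cos(1)/24; F(-3/2) = 19*cos(3)/24 - 35*sin(3)/24.
Integral = F(1/2) - F(-3/2) = -11*sin(1)/8 - 5*cos(1)/24 + 35*sin(3)/24 - 19*cos(3)/24.

Antiderivative: F(z) = z**3*sin(2*z) + z**2*sin(2*z) + 3*z**2*cos(2*z)/2 - 13*z*sin(2*z)/6 + z*cos(2*z) - 2*sin(2*z)/3 - 13*cos(2*z)/12; value = -11*sin(1)/8 - 5*cos(1)/24 + 35*sin(3)/24 - 19*cos(3)/24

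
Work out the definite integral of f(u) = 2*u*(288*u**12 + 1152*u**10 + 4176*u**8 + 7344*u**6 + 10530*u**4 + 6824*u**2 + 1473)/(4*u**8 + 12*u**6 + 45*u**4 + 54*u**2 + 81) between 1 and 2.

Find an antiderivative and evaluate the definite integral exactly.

Antiderivative: F(u) = 3*(2*u**2 + 1)**3 - 5/(3*(2*u**4/3 + u**2 + 3)); value = 1562847/742

An antiderivative F(u) passes only if d/du[F] lands on f(u) exactly.
F(u) = 3*(2*u**2 + 1)**3 - 5/(3*(2*u**4/3 + u**2 + 3)) is an antiderivative of f.
Check: d/du[3*(2*u**2 + 1)**3 - 5/(3*(2*u**4/3 + u**2 + 3))] = (576*u**13 + 2304*u**11 + 8352*u**9 + 14688*u**7 + 21060*u**5 + 13648*u**3 + 2946*u)/(4*u**8 + 12*u**6 + 45*u**4 + 54*u**2 + 81), which equals f(u).
F(2) = 115906/53; F(1) = 1129/14.
Integral = F(2) - F(1) = 1562847/742.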